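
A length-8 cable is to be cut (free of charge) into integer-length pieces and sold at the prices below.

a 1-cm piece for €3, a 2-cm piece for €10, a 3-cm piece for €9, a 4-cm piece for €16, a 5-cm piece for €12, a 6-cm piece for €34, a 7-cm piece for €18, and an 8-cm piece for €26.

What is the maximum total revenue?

44

Let v[k] be the best obtainable value from length k. For each k, try every first piece i and keep the best of price[i] + v[k−i].
v[1] = 3
v[2] = 10
v[3] = 13  (first piece 1, then v[2]=10)
v[4] = 20  (first piece 2, then v[2]=10)
v[5] = 23  (first piece 1, then v[4]=20)
v[6] = 34
v[7] = 37  (first piece 1, then v[6]=34)
v[8] = 44  (first piece 2, then v[6]=34)
One optimal cutting: 6 + 2 → €34 + €10 = €44.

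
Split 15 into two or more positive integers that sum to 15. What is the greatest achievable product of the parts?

243

Fill f[k] for k=2..15: at each k try every first piece i and multiply by the better of (k−i) uncut or f[k−i].
Small cases: f[2]=1, f[3]=2, f[4]=4, f[5]=6, f[6]=9, f[7]=12, f[8]=18, f[9]=27.
f[10] = 2*max(8,18) = 2*18 = 36
f[11] = 2*max(9,27) = 2*27 = 54
f[12] = 3*max(9,27) = 3*27 = 81
f[13] = 2*max(11,54) = 2*54 = 108
f[14] = 2*max(12,81) = 2*81 = 162
f[15] = 3*max(12,81) = 3*81 = 243
One optimal split: 3 + 3 + 3 + 3 + 3; product 3*3*3*3*3 = 243.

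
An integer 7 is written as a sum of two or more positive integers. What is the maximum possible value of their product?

12

Let prod[k] be the best product for length k (with at least one cut). For each first piece i, the rest contributes max(k−i, prod[k−i]).
prod[2] = 1·max(1,0) = 1·1 = 1
prod[3] = max(1·2, 2·1) = 2
prod[4] = max(1·3, 2·2, 3·1) = 4
prod[5] = max(1·4, 2·3, 3·2, 4·1) = 6
prod[6] = max(1·6, 2·4, 3·3, 4·2, 5·1) = 9
prod[7] = max(1·9, 2·6, 3·4, 4·3, 5·2, 6·1) = 12
One optimal split: 3 + 2 + 2; product 3·2·2 = 12.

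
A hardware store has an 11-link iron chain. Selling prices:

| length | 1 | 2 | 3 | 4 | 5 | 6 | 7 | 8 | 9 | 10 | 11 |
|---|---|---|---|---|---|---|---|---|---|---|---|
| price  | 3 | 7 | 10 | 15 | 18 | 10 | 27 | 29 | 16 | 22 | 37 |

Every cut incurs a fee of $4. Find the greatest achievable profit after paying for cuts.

38

Let r[k] be the best obtainable value from length k. For each k, try every first piece i and keep the best of price[i] + r[k−i] minus the 4 cut fee when i<k.
r[1] = 3
r[2] = max(3+3-4, 7+0) = 7
r[3] = max(3+7-4, 7+3-4, 10+0) = 10
r[4] = max(3+10-4, 7+7-4, 10+3-4, 15+0) = 15
r[5] = max(3+15-4, 7+10-4, 10+7-4, 15+3-4, 18+0) = 18
r[6] = max(3+18-4, 7+15-4, 10+10-4, 15+7-4, 18+3-4, 10+0) = 18
r[7] = max(3+18-4, 7+18-4, 10+15-4, …, 10+3-4, 27+0) = 27
r[8] = max(3+27-4, 7+18-4, 10+18-4, …, 27+3-4, 29+0) = 29
r[9] = max(3+29-4, 7+27-4, 10+18-4, …, 29+3-4, 16+0) = 30
r[10] = max(3+30-4, 7+29-4, 10+27-4, …, 16+3-4, 22+0) = 33
r[11] = max(3+33-4, 7+30-4, 10+29-4, …, 22+3-4, 37+0) = 38
One optimal plan: pieces 7 + 4 (1 cut) → $42 − $4 = $38.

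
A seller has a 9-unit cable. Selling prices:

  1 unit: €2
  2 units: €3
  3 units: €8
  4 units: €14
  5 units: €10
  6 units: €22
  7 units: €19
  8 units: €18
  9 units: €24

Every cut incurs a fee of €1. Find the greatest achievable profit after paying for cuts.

29

Let v[k] be the best obtainable value from length k. For each k, try every first piece i and keep the best of price[i] + v[k−i] minus the 1 cut fee when i<k.
v[1] = 2
v[2] = max(2+2-1, 3+0) = 3
v[3] = max(2+3-1, 3+2-1, 8+0) = 8
v[4] = max(2+8-1, 3+3-1, 8+2-1, 14+0) = 14
v[5] = max(2+14-1, 3+8-1, 8+3-1, 14+2-1, 10+0) = 15
v[6] = max(2+15-1, 3+14-1, 8+8-1, 14+3-1, 10+2-1, 22+0) = 22
v[7] = max(2+22-1, 3+15-1, 8+14-1, …, 22+2-1, 19+0) = 23
v[8] = max(2+23-1, 3+22-1, 8+15-1, …, 19+2-1, 18+0) = 27
v[9] = max(2+27-1, 3+23-1, 8+22-1, …, 18+2-1, 24+0) = 29
One optimal plan: pieces 6 + 3 (1 cut) → €30 − €1 = €29.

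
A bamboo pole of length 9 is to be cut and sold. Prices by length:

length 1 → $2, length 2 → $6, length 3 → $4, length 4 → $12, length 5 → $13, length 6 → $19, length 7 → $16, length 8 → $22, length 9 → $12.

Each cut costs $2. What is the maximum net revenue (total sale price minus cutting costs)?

Let net[k] be the best obtainable value from length k. For each k, try every first piece i and keep the best of price[i] + net[k−i] minus the 2 cut fee when i<k.
net[1] = 2
net[2] = 6
net[3] = 6  (first piece 1, then net[2]=6)
net[4] = 12
net[5] = 13
net[6] = 19
net[7] = 19  (first piece 1, then net[6]=19)
net[8] = 23  (first piece 2, then net[6]=19)
net[9] = 23  (first piece 1, then net[8]=23)
One optimal plan: pieces 6 + 2 + 1 (2 cuts) → $27 − $4 = $23.

23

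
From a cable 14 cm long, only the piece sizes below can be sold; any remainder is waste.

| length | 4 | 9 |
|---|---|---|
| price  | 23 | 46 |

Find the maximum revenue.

69

Let r[k] be the best obtainable value from length k. For each k, try every first piece i and keep the best of price[i] + r[k−i].
r[1] = 0
r[2] = 0
r[3] = 0
r[4] = 23
r[5] = 23
r[6] = 23
r[7] = 23
r[8] = 46  (first piece 4, then r[4]=23)
r[9] = max(23+23, 46+0) = 46
r[10] = max(23+23, 46+0) = 46
r[11] = max(23+23, 46+0) = 46
r[12] = max(23+46, 46+0) = 69
r[13] = max(23+46, 46+23) = 69
r[14] = max(23+46, 46+23) = 69
One optimal cutting: pieces 4 + 4 + 4 with 2 cm of scrap → €69.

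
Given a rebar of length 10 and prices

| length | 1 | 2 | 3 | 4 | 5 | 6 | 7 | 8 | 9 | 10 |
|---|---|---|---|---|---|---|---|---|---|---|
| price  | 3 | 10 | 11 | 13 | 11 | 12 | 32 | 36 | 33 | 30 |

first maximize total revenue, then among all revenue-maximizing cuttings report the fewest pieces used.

5

Let r[k] be the best obtainable value from length k. For each k, try every first piece i and keep the best of price[i] + r[k−i].
r[1] = 3
r[2] = 10
r[3] = 13  (first piece 1, then r[2]=10)
r[4] = 20  (first piece 2, then r[2]=10)
r[5] = 23  (first piece 1, then r[4]=20)
r[6] = 30  (first piece 2, then r[4]=20)
r[7] = 33  (first piece 1, then r[6]=30)
r[8] = 40  (first piece 2, then r[6]=30)
r[9] = 43  (first piece 1, then r[8]=40)
r[10] = 50  (first piece 2, then r[8]=40)
Maximum revenue is ₹50.
Now minimize piece count subject to staying optimal: for each k, pieces[k] = 1 + min over i with p[i]+r[k−i]=r[k] of pieces[k−i].
pieces[7] = 4
pieces[8] = 4
pieces[9] = 5
pieces[10] = 5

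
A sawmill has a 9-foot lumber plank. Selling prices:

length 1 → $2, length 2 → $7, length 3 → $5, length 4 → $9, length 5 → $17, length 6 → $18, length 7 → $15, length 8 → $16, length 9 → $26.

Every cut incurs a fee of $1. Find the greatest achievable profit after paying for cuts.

29

Build net[k] bottom-up: net[k] = max over allowed piece i of (p[i] + net[k−i]) − 1 per cut.
net[1] = 2
net[2] = 7
net[3] = 8  (first piece 1, then net[2]=7)
net[4] = 13  (first piece 2, then net[2]=7)
net[5] = 17
net[6] = 19  (first piece 2, then net[4]=13)
net[7] = 23  (first piece 2, then net[5]=17)
net[8] = 25  (first piece 2, then net[6]=19)
net[9] = 29  (first piece 2, then net[7]=23)
One optimal plan: pieces 5 + 2 + 2 (2 cuts) → $31 − $2 = $29.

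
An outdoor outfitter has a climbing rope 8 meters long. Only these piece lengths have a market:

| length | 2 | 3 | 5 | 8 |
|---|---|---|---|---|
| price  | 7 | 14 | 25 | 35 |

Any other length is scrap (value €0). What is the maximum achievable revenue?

Consider every possible first cut. f[k] is the best of p[i]+f[k−i] over all sellable i≤k.
f[1] = 0
f[2] = 7
f[3] = max(7+0, 14+0) = 14
f[4] = max(7+7, 14+0) = 14
f[5] = max(7+14, 14+7, 25+0) = 25
f[6] = max(7+14, 14+14, 25+0) = 28
f[7] = max(7+25, 14+14, 25+7) = 32
f[8] = max(7+28, 14+25, 25+14, 35+0) = 39
One optimal cutting: 5 + 3 → €39.

39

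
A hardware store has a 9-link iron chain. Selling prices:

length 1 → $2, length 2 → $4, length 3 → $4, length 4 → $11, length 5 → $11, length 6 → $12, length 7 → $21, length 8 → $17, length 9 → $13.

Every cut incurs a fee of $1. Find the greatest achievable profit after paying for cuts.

Consider every possible first cut. net[k] is the best of p[i]+net[k−i] over all sellable i≤k, charging 1 whenever i<k.
net[1] = 2
net[2] = 4
net[3] = 5  (first piece 1, then net[2]=4)
net[4] = 11
net[5] = 12  (first piece 1, then net[4]=11)
net[6] = 14  (first piece 2, then net[4]=11)
net[7] = 21
net[8] = 22  (first piece 1, then net[7]=21)
net[9] = 24  (first piece 2, then net[7]=21)
One optimal plan: pieces 7 + 2 (1 cut) → $25 − $1 = $24.

24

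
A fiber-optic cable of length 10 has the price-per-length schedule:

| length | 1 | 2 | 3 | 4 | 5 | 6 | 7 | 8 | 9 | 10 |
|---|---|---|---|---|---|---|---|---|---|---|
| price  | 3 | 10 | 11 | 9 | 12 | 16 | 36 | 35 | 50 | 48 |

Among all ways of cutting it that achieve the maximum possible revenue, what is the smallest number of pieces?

Let r[k] be the best obtainable value from length k. For each k, try every first piece i and keep the best of price[i] + r[k−i].
r[1] = 3
r[2] = max(3+3, 10+0) = 10
r[3] = max(3+10, 10+3, 11+0) = 13
r[4] = max(3+13, 10+10, 11+3, 9+0) = 20
r[5] = max(3+20, 10+13, 11+10, 9+3, 12+0) = 23
r[6] = max(3+23, 10+20, 11+13, 9+10, 12+3, 16+0) = 30
r[7] = max(3+30, 10+23, 11+20, …, 16+3, 36+0) = 36
r[8] = max(3+36, 10+30, 11+23, …, 36+3, 35+0) = 40
r[9] = max(3+40, 10+36, 11+30, …, 35+3, 50+0) = 50
r[10] = max(3+50, 10+40, 11+36, …, 50+3, 48+0) = 53
Maximum revenue is $53.
Now minimize piece count subject to staying optimal: for each k, pieces[k] = 1 + min over i with p[i]+r[k−i]=r[k] of pieces[k−i].
pieces[7] = 1
pieces[8] = 4
pieces[9] = 1
pieces[10] = 2

2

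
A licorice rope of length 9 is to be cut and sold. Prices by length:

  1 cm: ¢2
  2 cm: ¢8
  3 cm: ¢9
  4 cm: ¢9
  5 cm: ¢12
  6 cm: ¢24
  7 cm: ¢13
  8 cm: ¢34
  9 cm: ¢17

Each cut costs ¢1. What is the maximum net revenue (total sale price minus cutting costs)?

35

Build v[k] bottom-up: v[k] = max over allowed piece i of (p[i] + v[k−i]) − 1 per cut.
v[1] = 2
v[2] = max(2+2-1, 8+0) = 8
v[3] = max(2+8-1, 8+2-1, 9+0) = 9
v[4] = max(2+9-1, 8+8-1, 9+2-1, 9+0) = 15
v[5] = max(2+15-1, 8+9-1, 9+8-1, 9+2-1, 12+0) = 16
v[6] = max(2+16-1, 8+15-1, 9+9-1, 9+8-1, 12+2-1, 24+0) = 24
v[7] = max(2+24-1, 8+16-1, 9+15-1, …, 24+2-1, 13+0) = 25
v[8] = max(2+25-1, 8+24-1, 9+16-1, …, 13+2-1, 34+0) = 34
v[9] = max(2+34-1, 8+25-1, 9+24-1, …, 34+2-1, 17+0) = 35
One optimal plan: pieces 8 + 1 (1 cut) → ¢36 − ¢1 = ¢35.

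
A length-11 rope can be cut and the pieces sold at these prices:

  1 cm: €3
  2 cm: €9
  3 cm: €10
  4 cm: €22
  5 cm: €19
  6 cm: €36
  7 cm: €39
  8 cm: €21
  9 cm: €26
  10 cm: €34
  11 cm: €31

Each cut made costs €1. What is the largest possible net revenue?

60

Consider every possible first cut. v[k] is the best of p[i]+v[k−i] over all sellable i≤k, charging 1 whenever i<k.
v[1] = 3
v[2] = max(3+3-1, 9+0) = 9
v[3] = max(3+9-1, 9+3-1, 10+0) = 11
v[4] = max(3+11-1, 9+9-1, 10+3-1, 22+0) = 22
v[5] = max(3+22-1, 9+11-1, 10+9-1, 22+3-1, 19+0) = 24
v[6] = max(3+24-1, 9+22-1, 10+11-1, 22+9-1, 19+3-1, 36+0) = 36
v[7] = max(3+36-1, 9+24-1, 10+22-1, …, 36+3-1, 39+0) = 39
v[8] = max(3+39-1, 9+36-1, 10+24-1, …, 39+3-1, 21+0) = 44
v[9] = max(3+44-1, 9+39-1, 10+36-1, …, 21+3-1, 26+0) = 47
v[10] = max(3+47-1, 9+44-1, 10+39-1, …, 26+3-1, 34+0) = 57
v[11] = max(3+57-1, 9+47-1, 10+44-1, …, 34+3-1, 31+0) = 60
One optimal plan: pieces 7 + 4 (1 cut) → €61 − €1 = €60.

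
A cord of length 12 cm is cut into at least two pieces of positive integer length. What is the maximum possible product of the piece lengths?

81

Let g[k] be the best product for length k (with at least one cut). For each first piece i, the rest contributes max(k−i, g[k−i]).
g[2] = 1×max(1,0) = 1×1 = 1
g[3] = 1×max(2,1) = 1×2 = 2
g[4] = 2×max(2,1) = 2×2 = 4
g[5] = 2×max(3,2) = 2×3 = 6
g[6] = 3×max(3,2) = 3×3 = 9
g[7] = 2×max(5,6) = 2×6 = 12
g[8] = 2×max(6,9) = 2×9 = 18
g[9] = 3×max(6,9) = 3×9 = 27
g[10] = 2×max(8,18) = 2×18 = 36
g[11] = 2×max(9,27) = 2×27 = 54
g[12] = 3×max(9,27) = 3×27 = 81
One optimal split: 3 + 3 + 3 + 3; product 3×3×3×3 = 81.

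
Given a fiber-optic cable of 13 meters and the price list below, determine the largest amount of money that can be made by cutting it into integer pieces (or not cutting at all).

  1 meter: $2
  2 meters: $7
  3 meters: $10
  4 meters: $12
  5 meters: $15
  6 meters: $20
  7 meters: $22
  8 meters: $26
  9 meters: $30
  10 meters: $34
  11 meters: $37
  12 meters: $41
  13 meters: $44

Build R[k] bottom-up: R[k] = max over allowed piece i of (p[i] + R[k−i]).
R[1] = 2
R[2] = max(2+2, 7+0) = 7
R[3] = max(2+7, 7+2, 10+0) = 10
R[4] = max(2+10, 7+7, 10+2, 12+0) = 14
R[5] = max(2+14, 7+10, 10+7, 12+2, 15+0) = 17
R[6] = max(2+17, 7+14, 10+10, 12+7, 15+2, 20+0) = 21
R[7] = max(2+21, 7+17, 10+14, …, 20+2, 22+0) = 24
R[8] = max(2+24, 7+21, 10+17, …, 22+2, 26+0) = 28
R[9] = max(2+28, 7+24, 10+21, …, 26+2, 30+0) = 31
R[10] = max(2+31, 7+28, 10+24, …, 30+2, 34+0) = 35
R[11] = max(2+35, 7+31, 10+28, …, 34+2, 37+0) = 38
R[12] = max(2+38, 7+35, 10+31, …, 37+2, 41+0) = 42
R[13] = max(2+42, 7+38, 10+35, …, 41+2, 44+0) = 45
One optimal cutting: 3 + 2 + 2 + 2 + 2 + 2 → $10 + $7 + $7 + $7 + $7 + $7 = $45.

45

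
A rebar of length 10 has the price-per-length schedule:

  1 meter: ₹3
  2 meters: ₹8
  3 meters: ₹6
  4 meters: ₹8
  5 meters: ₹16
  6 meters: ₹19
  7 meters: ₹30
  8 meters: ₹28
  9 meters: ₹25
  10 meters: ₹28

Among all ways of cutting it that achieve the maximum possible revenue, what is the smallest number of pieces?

3

Build r[k] bottom-up: r[k] = max over allowed piece i of (p[i] + r[k−i]).
r[1] = 3
r[2] = 8
r[3] = 11  (first piece 1, then r[2]=8)
r[4] = 16  (first piece 2, then r[2]=8)
r[5] = 19  (first piece 1, then r[4]=16)
r[6] = 24  (first piece 2, then r[4]=16)
r[7] = 30
r[8] = 33  (first piece 1, then r[7]=30)
r[9] = 38  (first piece 2, then r[7]=30)
r[10] = 41  (first piece 1, then r[9]=38)
Maximum revenue is ₹41.
Now minimize piece count subject to staying optimal: for each k, pieces[k] = 1 + min over i with p[i]+r[k−i]=r[k] of pieces[k−i].
pieces[7] = 1
pieces[8] = 2
pieces[9] = 2
pieces[10] = 3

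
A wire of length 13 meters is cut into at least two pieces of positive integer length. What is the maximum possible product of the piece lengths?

108

Define f[k] = max over 1≤i<k of i · max(k−i, f[k−i]); the inner max lets the remainder stay uncut if that's better.
Small cases: f[2]=1, f[3]=2, f[4]=4, f[5]=6, f[6]=9.
f[7] = max(1*9, 2*6, 3*4, 4*3, 5*2, 6*1) = 12
f[8] = max(1*12, 2*9, 3*6, …, 6*2, 7*1) = 18
f[9] = max(1*18, 2*12, 3*9, …, 7*2, 8*1) = 27
f[10] = max(1*27, 2*18, 3*12, …, 8*2, 9*1) = 36
f[11] = max(1*36, 2*27, 3*18, …, 9*2, 10*1) = 54
f[12] = max(1*54, 2*36, 3*27, …, 10*2, 11*1) = 81
f[13] = max(1*81, 2*54, 3*36, …, 11*2, 12*1) = 108
One optimal split: 3 + 3 + 3 + 2 + 2; product 3*3*3*2*2 = 108.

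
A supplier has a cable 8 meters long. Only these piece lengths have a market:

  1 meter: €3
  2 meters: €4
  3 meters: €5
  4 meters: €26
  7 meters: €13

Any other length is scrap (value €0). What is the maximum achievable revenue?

Let best[k] be the best obtainable value from length k. For each k, try every first piece i and keep the best of price[i] + best[k−i].
best[1] = 3
best[2] = 6  (first piece 1, then best[1]=3)
best[3] = 9  (first piece 1, then best[2]=6)
best[4] = 26
best[5] = 29  (first piece 1, then best[4]=26)
best[6] = 32  (first piece 1, then best[5]=29)
best[7] = 35  (first piece 1, then best[6]=32)
best[8] = 52  (first piece 4, then best[4]=26)
One optimal cutting: 4 + 4 → €52.

52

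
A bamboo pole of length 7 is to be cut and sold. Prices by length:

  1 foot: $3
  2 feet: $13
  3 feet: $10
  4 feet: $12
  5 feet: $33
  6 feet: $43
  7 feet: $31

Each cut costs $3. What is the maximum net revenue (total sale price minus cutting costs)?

Consider every possible first cut. r[k] is the best of p[i]+r[k−i] over all sellable i≤k, charging 3 whenever i<k.
r[1] = 3
r[2] = 13
r[3] = 13  (first piece 1, then r[2]=13)
r[4] = 23  (first piece 2, then r[2]=13)
r[5] = 33
r[6] = 43
r[7] = 43  (first piece 1, then r[6]=43)
One optimal plan: pieces 6 + 1 (1 cut) → $46 − $3 = $43.

43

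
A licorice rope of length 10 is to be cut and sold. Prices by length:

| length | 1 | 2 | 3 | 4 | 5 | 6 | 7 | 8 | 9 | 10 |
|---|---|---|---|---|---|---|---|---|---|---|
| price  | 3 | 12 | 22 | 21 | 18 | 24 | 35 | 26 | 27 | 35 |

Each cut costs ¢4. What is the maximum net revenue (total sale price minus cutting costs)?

Let v[k] be the best obtainable value from length k. For each k, try every first piece i and keep the best of price[i] + v[k−i] minus the 4 cut fee when i<k.
v[1] = 3
v[2] = max(3+3-4, 12+0) = 12
v[3] = max(3+12-4, 12+3-4, 22+0) = 22
v[4] = max(3+22-4, 12+12-4, 22+3-4, 21+0) = 21
v[5] = max(3+21-4, 12+22-4, 22+12-4, 21+3-4, 18+0) = 30
v[6] = max(3+30-4, 12+21-4, 22+22-4, 21+12-4, 18+3-4, 24+0) = 40
v[7] = max(3+40-4, 12+30-4, 22+21-4, …, 24+3-4, 35+0) = 39
v[8] = max(3+39-4, 12+40-4, 22+30-4, …, 35+3-4, 26+0) = 48
v[9] = max(3+48-4, 12+39-4, 22+40-4, …, 26+3-4, 27+0) = 58
v[10] = max(3+58-4, 12+48-4, 22+39-4, …, 27+3-4, 35+0) = 57
One optimal plan: pieces 3 + 3 + 3 + 1 (3 cuts) → ¢69 − ¢12 = ¢57.

57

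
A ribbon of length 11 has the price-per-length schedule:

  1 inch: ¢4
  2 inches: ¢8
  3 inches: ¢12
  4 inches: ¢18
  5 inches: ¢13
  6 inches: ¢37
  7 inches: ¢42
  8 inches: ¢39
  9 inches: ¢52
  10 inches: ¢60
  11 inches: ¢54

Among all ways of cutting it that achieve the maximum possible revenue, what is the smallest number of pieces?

2

Consider every possible first cut. r[k] is the best of p[i]+r[k−i] over all sellable i≤k.
r[1] = 4
r[2] = max(4+4, 8+0) = 8
r[3] = max(4+8, 8+4, 12+0) = 12
r[4] = max(4+12, 8+8, 12+4, 18+0) = 18
r[5] = max(4+18, 8+12, 12+8, 18+4, 13+0) = 22
r[6] = max(4+22, 8+18, 12+12, 18+8, 13+4, 37+0) = 37
r[7] = max(4+37, 8+22, 12+18, …, 37+4, 42+0) = 42
r[8] = max(4+42, 8+37, 12+22, …, 42+4, 39+0) = 46
r[9] = max(4+46, 8+42, 12+37, …, 39+4, 52+0) = 52
r[10] = max(4+52, 8+46, 12+42, …, 52+4, 60+0) = 60
r[11] = max(4+60, 8+52, 12+46, …, 60+4, 54+0) = 64
Maximum revenue is ¢64.
Now minimize piece count subject to staying optimal: for each k, pieces[k] = 1 + min over i with p[i]+r[k−i]=r[k] of pieces[k−i].
pieces[8] = 2
pieces[9] = 1
pieces[10] = 1
pieces[11] = 2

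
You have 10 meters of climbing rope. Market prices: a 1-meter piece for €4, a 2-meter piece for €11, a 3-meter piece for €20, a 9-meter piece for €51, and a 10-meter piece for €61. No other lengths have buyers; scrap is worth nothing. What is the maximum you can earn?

Consider every possible first cut. f[k] is the best of p[i]+f[k−i] over all sellable i≤k.
f[1] = 4
f[2] = max(4+4, 11+0) = 11
f[3] = max(4+11, 11+4, 20+0) = 20
f[4] = max(4+20, 11+11, 20+4) = 24
f[5] = max(4+24, 11+20, 20+11) = 31
f[6] = max(4+31, 11+24, 20+20) = 40
f[7] = max(4+40, 11+31, 20+24) = 44
f[8] = max(4+44, 11+40, 20+31) = 51
f[9] = max(4+51, 11+44, 20+40, 51+0) = 60
f[10] = max(4+60, 11+51, 20+44, 51+4, 61+0) = 64
One optimal cutting: 3 + 3 + 3 + 1 → €64.

64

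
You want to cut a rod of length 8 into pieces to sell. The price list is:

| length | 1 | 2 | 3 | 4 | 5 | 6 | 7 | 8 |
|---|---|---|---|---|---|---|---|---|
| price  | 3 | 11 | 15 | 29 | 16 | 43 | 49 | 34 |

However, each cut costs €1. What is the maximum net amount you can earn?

57

Consider every possible first cut. v[k] is the best of p[i]+v[k−i] over all sellable i≤k, charging 1 whenever i<k.
v[1] = 3
v[2] = max(3+3-1, 11+0) = 11
v[3] = max(3+11-1, 11+3-1, 15+0) = 15
v[4] = max(3+15-1, 11+11-1, 15+3-1, 29+0) = 29
v[5] = max(3+29-1, 11+15-1, 15+11-1, 29+3-1, 16+0) = 31
v[6] = max(3+31-1, 11+29-1, 15+15-1, 29+11-1, 16+3-1, 43+0) = 43
v[7] = max(3+43-1, 11+31-1, 15+29-1, …, 43+3-1, 49+0) = 49
v[8] = max(3+49-1, 11+43-1, 15+31-1, …, 49+3-1, 34+0) = 57
One optimal plan: pieces 4 + 4 (1 cut) → €58 − €1 = €57.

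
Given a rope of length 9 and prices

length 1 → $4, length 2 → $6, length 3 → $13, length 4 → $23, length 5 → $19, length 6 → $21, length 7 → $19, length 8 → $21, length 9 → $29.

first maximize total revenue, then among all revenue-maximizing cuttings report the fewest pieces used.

3

Build r[k] bottom-up: r[k] = max over allowed piece i of (p[i] + r[k−i]).
r[1] = 4
r[2] = max(4+4, 6+0) = 8
r[3] = max(4+8, 6+4, 13+0) = 13
r[4] = max(4+13, 6+8, 13+4, 23+0) = 23
r[5] = max(4+23, 6+13, 13+8, 23+4, 19+0) = 27
r[6] = max(4+27, 6+23, 13+13, 23+8, 19+4, 21+0) = 31
r[7] = max(4+31, 6+27, 13+23, …, 21+4, 19+0) = 36
r[8] = max(4+36, 6+31, 13+27, …, 19+4, 21+0) = 46
r[9] = max(4+46, 6+36, 13+31, …, 21+4, 29+0) = 50
Maximum revenue is $50.
Now minimize piece count subject to staying optimal: for each k, pieces[k] = 1 + min over i with p[i]+r[k−i]=r[k] of pieces[k−i].
pieces[6] = 3
pieces[7] = 2
pieces[8] = 2
pieces[9] = 3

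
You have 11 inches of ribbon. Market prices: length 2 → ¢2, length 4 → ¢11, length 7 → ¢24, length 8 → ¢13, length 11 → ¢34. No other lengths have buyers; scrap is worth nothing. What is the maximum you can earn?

35

Let best[k] be the best obtainable value from length k. For each k, try every first piece i and keep the best of price[i] + best[k−i].
best[1] = 0
best[2] = 2
best[3] = 2
best[4] = 11
best[5] = 11
best[6] = 13  (first piece 2, then best[4]=11)
best[7] = 24
best[8] = 24
best[9] = 26  (first piece 2, then best[7]=24)
best[10] = 26
best[11] = 35  (first piece 4, then best[7]=24)
One optimal cutting: 7 + 4 → ¢35.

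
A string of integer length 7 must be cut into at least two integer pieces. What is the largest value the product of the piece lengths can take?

Let P[k] be the best product for length k (with at least one cut). For each first piece i, the rest contributes max(k−i, P[k−i]).
P[2] = 1×max(1,0) = 1×1 = 1
P[3] = 1×max(2,1) = 1×2 = 2
P[4] = 2×max(2,1) = 2×2 = 4
P[5] = 2×max(3,2) = 2×3 = 6
P[6] = 3×max(3,2) = 3×3 = 9
P[7] = 2×max(5,6) = 2×6 = 12
One optimal split: 3 + 2 + 2; product 3×2×2 = 12.

12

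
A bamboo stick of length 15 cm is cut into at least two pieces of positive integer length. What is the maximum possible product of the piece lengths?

Let prod[k] be the best product for length k (with at least one cut). For each first piece i, the rest contributes max(k−i, prod[k−i]).
Small cases: prod[2]=1, prod[3]=2, prod[4]=4, prod[5]=6, prod[6]=9, prod[7]=12, prod[8]=18.
prod[9] = 3*max(6,9) = 3*9 = 27
prod[10] = 2*max(8,18) = 2*18 = 36
prod[11] = 2*max(9,27) = 2*27 = 54
prod[12] = 3*max(9,27) = 3*27 = 81
prod[13] = 2*max(11,54) = 2*54 = 108
prod[14] = 2*max(12,81) = 2*81 = 162
prod[15] = 3*max(12,81) = 3*81 = 243
One optimal split: 3 + 3 + 3 + 3 + 3; product 3*3*3*3*3 = 243.

243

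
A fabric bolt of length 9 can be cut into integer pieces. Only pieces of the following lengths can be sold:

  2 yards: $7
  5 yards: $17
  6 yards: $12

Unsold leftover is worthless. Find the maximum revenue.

31

Build r[k] bottom-up: r[k] = max over allowed piece i of (p[i] + r[k−i]).
r[1] = 0
r[2] = 7
r[3] = 7
r[4] = 14  (first piece 2, then r[2]=7)
r[5] = 17
r[6] = 21  (first piece 2, then r[4]=14)
r[7] = 24  (first piece 2, then r[5]=17)
r[8] = 28  (first piece 2, then r[6]=21)
r[9] = 31  (first piece 2, then r[7]=24)
One optimal cutting: 5 + 2 + 2 → $31.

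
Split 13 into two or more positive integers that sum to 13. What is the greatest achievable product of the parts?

Fill m[k] for k=2..13: at each k try every first piece i and multiply by the better of (k−i) uncut or m[k−i].
m[2] = 1*max(1,0) = 1*1 = 1
m[3] = max(1*2, 2*1) = 2
m[4] = max(1*3, 2*2, 3*1) = 4
m[5] = max(1*4, 2*3, 3*2, 4*1) = 6
m[6] = max(1*6, 2*4, 3*3, 4*2, 5*1) = 9
m[7] = max(1*9, 2*6, 3*4, 4*3, 5*2, 6*1) = 12
m[8] = max(1*12, 2*9, 3*6, …, 6*2, 7*1) = 18
m[9] = max(1*18, 2*12, 3*9, …, 7*2, 8*1) = 27
m[10] = max(1*27, 2*18, 3*12, …, 8*2, 9*1) = 36
m[11] = max(1*36, 2*27, 3*18, …, 9*2, 10*1) = 54
m[12] = max(1*54, 2*36, 3*27, …, 10*2, 11*1) = 81
m[13] = max(1*81, 2*54, 3*36, …, 11*2, 12*1) = 108
One optimal split: 3 + 3 + 3 + 2 + 2; product 3*3*3*2*2 = 108.

108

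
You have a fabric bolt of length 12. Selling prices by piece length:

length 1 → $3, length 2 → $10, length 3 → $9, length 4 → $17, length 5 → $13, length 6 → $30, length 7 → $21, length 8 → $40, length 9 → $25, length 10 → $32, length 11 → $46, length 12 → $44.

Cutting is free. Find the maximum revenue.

60

Let R[k] be the best obtainable value from length k. For each k, try every first piece i and keep the best of price[i] + R[k−i].
R[1] = 3
R[2] = max(3+3, 10+0) = 10
R[3] = max(3+10, 10+3, 9+0) = 13
R[4] = max(3+13, 10+10, 9+3, 17+0) = 20
R[5] = max(3+20, 10+13, 9+10, 17+3, 13+0) = 23
R[6] = max(3+23, 10+20, 9+13, 17+10, 13+3, 30+0) = 30
R[7] = max(3+30, 10+23, 9+20, …, 30+3, 21+0) = 33
R[8] = max(3+33, 10+30, 9+23, …, 21+3, 40+0) = 40
R[9] = max(3+40, 10+33, 9+30, …, 40+3, 25+0) = 43
R[10] = max(3+43, 10+40, 9+33, …, 25+3, 32+0) = 50
R[11] = max(3+50, 10+43, 9+40, …, 32+3, 46+0) = 53
R[12] = max(3+53, 10+50, 9+43, …, 46+3, 44+0) = 60
One optimal cutting: 2 + 2 + 2 + 2 + 2 + 2 → $10 + $10 + $10 + $10 + $10 + $10 = $60.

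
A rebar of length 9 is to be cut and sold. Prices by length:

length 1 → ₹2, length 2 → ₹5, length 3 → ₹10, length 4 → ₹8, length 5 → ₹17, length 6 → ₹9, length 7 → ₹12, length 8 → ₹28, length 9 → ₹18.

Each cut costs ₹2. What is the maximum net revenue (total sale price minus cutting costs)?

Let r[k] be the best obtainable value from length k. For each k, try every first piece i and keep the best of price[i] + r[k−i] minus the 2 cut fee when i<k.
r[1] = 2
r[2] = max(2+2-2, 5+0) = 5
r[3] = max(2+5-2, 5+2-2, 10+0) = 10
r[4] = max(2+10-2, 5+5-2, 10+2-2, 8+0) = 10
r[5] = max(2+10-2, 5+10-2, 10+5-2, 8+2-2, 17+0) = 17
r[6] = max(2+17-2, 5+10-2, 10+10-2, 8+5-2, 17+2-2, 9+0) = 18
r[7] = max(2+18-2, 5+17-2, 10+10-2, …, 9+2-2, 12+0) = 20
r[8] = max(2+20-2, 5+18-2, 10+17-2, …, 12+2-2, 28+0) = 28
r[9] = max(2+28-2, 5+20-2, 10+18-2, …, 28+2-2, 18+0) = 28
One optimal plan: pieces 8 + 1 (1 cut) → ₹30 − ₹2 = ₹28.

28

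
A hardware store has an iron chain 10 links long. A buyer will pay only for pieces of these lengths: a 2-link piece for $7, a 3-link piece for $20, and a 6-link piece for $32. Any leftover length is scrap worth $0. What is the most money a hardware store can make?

60

Let f[k] be the best obtainable value from length k. For each k, try every first piece i and keep the best of price[i] + f[k−i].
f[1] = 0
f[2] = 7
f[3] = max(7+0, 20+0) = 20
f[4] = max(7+7, 20+0) = 20
f[5] = max(7+20, 20+7) = 27
f[6] = max(7+20, 20+20, 32+0) = 40
f[7] = max(7+27, 20+20, 32+0) = 40
f[8] = max(7+40, 20+27, 32+7) = 47
f[9] = max(7+40, 20+40, 32+20) = 60
f[10] = max(7+47, 20+40, 32+20) = 60
One optimal cutting: pieces 3 + 3 + 3 with 1 link of scrap → $60.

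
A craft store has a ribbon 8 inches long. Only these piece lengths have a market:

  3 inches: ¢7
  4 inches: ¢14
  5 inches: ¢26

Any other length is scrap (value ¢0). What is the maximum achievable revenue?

33

Consider every possible first cut. best[k] is the best of p[i]+best[k−i] over all sellable i≤k.
best[1] = 0
best[2] = 0
best[3] = 7
best[4] = 14
best[5] = 26
best[6] = 26
best[7] = 26
best[8] = 33  (first piece 3, then best[5]=26)
One optimal cutting: 5 + 3 → ¢33.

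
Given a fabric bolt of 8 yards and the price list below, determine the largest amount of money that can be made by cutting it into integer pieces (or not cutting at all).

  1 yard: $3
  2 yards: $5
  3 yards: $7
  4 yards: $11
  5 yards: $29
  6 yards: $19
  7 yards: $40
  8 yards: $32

Consider every possible first cut. best[k] is the best of p[i]+best[k−i] over all sellable i≤k.
best[1] = 3
best[2] = 6  (first piece 1, then best[1]=3)
best[3] = 9  (first piece 1, then best[2]=6)
best[4] = 12  (first piece 1, then best[3]=9)
best[5] = 29
best[6] = 32  (first piece 1, then best[5]=29)
best[7] = 40
best[8] = 43  (first piece 1, then best[7]=40)
One optimal cutting: 7 + 1 → $40 + $3 = $43.

43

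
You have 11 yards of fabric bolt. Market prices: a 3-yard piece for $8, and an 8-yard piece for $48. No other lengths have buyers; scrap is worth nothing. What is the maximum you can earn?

56

Consider every possible first cut. best[k] is the best of p[i]+best[k−i] over all sellable i≤k.
best[1] = 0
best[2] = 0
best[3] = 8
best[4] = 8
best[5] = 8
best[6] = 16  (first piece 3, then best[3]=8)
best[7] = 16
best[8] = 48
best[9] = 48
best[10] = 48
best[11] = 56  (first piece 3, then best[8]=48)
One optimal cutting: 8 + 3 → $56.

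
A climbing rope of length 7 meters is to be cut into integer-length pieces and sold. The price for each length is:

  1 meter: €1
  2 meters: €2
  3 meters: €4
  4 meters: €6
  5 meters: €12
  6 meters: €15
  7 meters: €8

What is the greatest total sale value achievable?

Let r[k] be the best obtainable value from length k. For each k, try every first piece i and keep the best of price[i] + r[k−i].
r[1] = 1
r[2] = max(1+1, 2+0) = 2
r[3] = max(1+2, 2+1, 4+0) = 4
r[4] = max(1+4, 2+2, 4+1, 6+0) = 6
r[5] = max(1+6, 2+4, 4+2, 6+1, 12+0) = 12
r[6] = max(1+12, 2+6, 4+4, 6+2, 12+1, 15+0) = 15
r[7] = max(1+15, 2+12, 4+6, …, 15+1, 8+0) = 16
One optimal cutting: 6 + 1 → €15 + €1 = €16.

16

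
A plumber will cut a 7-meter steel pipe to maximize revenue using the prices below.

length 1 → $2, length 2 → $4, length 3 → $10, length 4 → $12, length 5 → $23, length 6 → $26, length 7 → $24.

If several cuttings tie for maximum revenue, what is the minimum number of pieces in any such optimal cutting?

Build r[k] bottom-up: r[k] = max over allowed piece i of (p[i] + r[k−i]).
r[1] = 2
r[2] = max(2+2, 4+0) = 4
r[3] = max(2+4, 4+2, 10+0) = 10
r[4] = max(2+10, 4+4, 10+2, 12+0) = 12
r[5] = max(2+12, 4+10, 10+4, 12+2, 23+0) = 23
r[6] = max(2+23, 4+12, 10+10, 12+4, 23+2, 26+0) = 26
r[7] = max(2+26, 4+23, 10+12, …, 26+2, 24+0) = 28
Maximum revenue is $28.
Now minimize piece count subject to staying optimal: for each k, pieces[k] = 1 + min over i with p[i]+r[k−i]=r[k] of pieces[k−i].
pieces[4] = 1
pieces[5] = 1
pieces[6] = 1
pieces[7] = 2

2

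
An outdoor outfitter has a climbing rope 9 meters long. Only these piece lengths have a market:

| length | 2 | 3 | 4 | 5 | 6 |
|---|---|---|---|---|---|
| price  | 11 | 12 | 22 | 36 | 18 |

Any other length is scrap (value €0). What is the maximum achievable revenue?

Build f[k] bottom-up: f[k] = max over allowed piece i of (p[i] + f[k−i]).
f[1] = 0
f[2] = 11
f[3] = 12
f[4] = 22  (first piece 2, then f[2]=11)
f[5] = 36
f[6] = 36
f[7] = 47  (first piece 2, then f[5]=36)
f[8] = 48  (first piece 3, then f[5]=36)
f[9] = 58  (first piece 2, then f[7]=47)
One optimal cutting: 5 + 2 + 2 → €58.

58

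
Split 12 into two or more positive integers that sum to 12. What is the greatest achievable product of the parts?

Let P[k] be the best product for length k (with at least one cut). For each first piece i, the rest contributes max(k−i, P[k−i]).
P[2] = 1×max(1,0) = 1×1 = 1
P[3] = 1×max(2,1) = 1×2 = 2
P[4] = 2×max(2,1) = 2×2 = 4
P[5] = 2×max(3,2) = 2×3 = 6
P[6] = 3×max(3,2) = 3×3 = 9
P[7] = 2×max(5,6) = 2×6 = 12
P[8] = 2×max(6,9) = 2×9 = 18
P[9] = 3×max(6,9) = 3×9 = 27
P[10] = 2×max(8,18) = 2×18 = 36
P[11] = 2×max(9,27) = 2×27 = 54
P[12] = 3×max(9,27) = 3×27 = 81
One optimal split: 3 + 3 + 3 + 3; product 3×3×3×3 = 81.

81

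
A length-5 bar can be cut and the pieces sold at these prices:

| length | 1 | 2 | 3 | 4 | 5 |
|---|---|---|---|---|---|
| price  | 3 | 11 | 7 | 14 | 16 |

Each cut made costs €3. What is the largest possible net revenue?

19

Build v[k] bottom-up: v[k] = max over allowed piece i of (p[i] + v[k−i]) − 3 per cut.
v[1] = 3
v[2] = max(3+3-3, 11+0) = 11
v[3] = max(3+11-3, 11+3-3, 7+0) = 11
v[4] = max(3+11-3, 11+11-3, 7+3-3, 14+0) = 19
v[5] = max(3+19-3, 11+11-3, 7+11-3, 14+3-3, 16+0) = 19
One optimal plan: pieces 2 + 2 + 1 (2 cuts) → €25 − €6 = €19.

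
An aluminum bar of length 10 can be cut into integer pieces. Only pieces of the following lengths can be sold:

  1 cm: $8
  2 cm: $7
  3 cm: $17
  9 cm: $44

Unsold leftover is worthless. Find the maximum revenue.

80

Build best[k] bottom-up: best[k] = max over allowed piece i of (p[i] + best[k−i]).
best[1] = 8
best[2] = max(8+8, 7+0) = 16
best[3] = max(8+16, 7+8, 17+0) = 24
best[4] = max(8+24, 7+16, 17+8) = 32
best[5] = max(8+32, 7+24, 17+16) = 40
best[6] = max(8+40, 7+32, 17+24) = 48
best[7] = max(8+48, 7+40, 17+32) = 56
best[8] = max(8+56, 7+48, 17+40) = 64
best[9] = max(8+64, 7+56, 17+48, 44+0) = 72
best[10] = max(8+72, 7+64, 17+56, 44+8) = 80
One optimal cutting: 1 + 1 + 1 + 1 + 1 + 1 + 1 + 1 + 1 + 1 → $80.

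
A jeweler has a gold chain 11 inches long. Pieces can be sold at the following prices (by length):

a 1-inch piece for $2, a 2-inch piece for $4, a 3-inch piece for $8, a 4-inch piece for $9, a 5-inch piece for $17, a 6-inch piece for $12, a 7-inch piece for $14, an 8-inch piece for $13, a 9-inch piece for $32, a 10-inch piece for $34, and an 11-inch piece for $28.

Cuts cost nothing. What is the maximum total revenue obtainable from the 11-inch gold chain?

36

Consider every possible first cut. r[k] is the best of p[i]+r[k−i] over all sellable i≤k.
r[1] = 2
r[2] = 4  (first piece 1, then r[1]=2)
r[3] = 8
r[4] = 10  (first piece 1, then r[3]=8)
r[5] = 17
r[6] = 19  (first piece 1, then r[5]=17)
r[7] = 21  (first piece 1, then r[6]=19)
r[8] = 25  (first piece 3, then r[5]=17)
r[9] = 32
r[10] = 34  (first piece 1, then r[9]=32)
r[11] = 36  (first piece 1, then r[10]=34)
One optimal cutting: 9 + 1 + 1 → $32 + $2 + $2 = $36.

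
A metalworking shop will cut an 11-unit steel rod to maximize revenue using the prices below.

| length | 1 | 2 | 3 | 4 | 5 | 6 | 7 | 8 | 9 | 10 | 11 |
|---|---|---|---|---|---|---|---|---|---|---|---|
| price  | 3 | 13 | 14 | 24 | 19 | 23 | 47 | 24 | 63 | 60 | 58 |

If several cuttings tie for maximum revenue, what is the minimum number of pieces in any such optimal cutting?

2

Build r[k] bottom-up: r[k] = max over allowed piece i of (p[i] + r[k−i]).
r[1] = 3
r[2] = max(3+3, 13+0) = 13
r[3] = max(3+13, 13+3, 14+0) = 16
r[4] = max(3+16, 13+13, 14+3, 24+0) = 26
r[5] = max(3+26, 13+16, 14+13, 24+3, 19+0) = 29
r[6] = max(3+29, 13+26, 14+16, 24+13, 19+3, 23+0) = 39
r[7] = max(3+39, 13+29, 14+26, …, 23+3, 47+0) = 47
r[8] = max(3+47, 13+39, 14+29, …, 47+3, 24+0) = 52
r[9] = max(3+52, 13+47, 14+39, …, 24+3, 63+0) = 63
r[10] = max(3+63, 13+52, 14+47, …, 63+3, 60+0) = 66
r[11] = max(3+66, 13+63, 14+52, …, 60+3, 58+0) = 76
Maximum revenue is $76.
Now minimize piece count subject to staying optimal: for each k, pieces[k] = 1 + min over i with p[i]+r[k−i]=r[k] of pieces[k−i].
pieces[8] = 4
pieces[9] = 1
pieces[10] = 2
pieces[11] = 2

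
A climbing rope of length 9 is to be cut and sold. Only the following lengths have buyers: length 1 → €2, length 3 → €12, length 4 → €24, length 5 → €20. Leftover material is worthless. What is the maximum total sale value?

Let r[k] be the best obtainable value from length k. For each k, try every first piece i and keep the best of price[i] + r[k−i].
r[1] = 2
r[2] = 4  (first piece 1, then r[1]=2)
r[3] = 12
r[4] = 24
r[5] = 26  (first piece 1, then r[4]=24)
r[6] = 28  (first piece 1, then r[5]=26)
r[7] = 36  (first piece 3, then r[4]=24)
r[8] = 48  (first piece 4, then r[4]=24)
r[9] = 50  (first piece 1, then r[8]=48)
One optimal cutting: 4 + 4 + 1 → €50.

50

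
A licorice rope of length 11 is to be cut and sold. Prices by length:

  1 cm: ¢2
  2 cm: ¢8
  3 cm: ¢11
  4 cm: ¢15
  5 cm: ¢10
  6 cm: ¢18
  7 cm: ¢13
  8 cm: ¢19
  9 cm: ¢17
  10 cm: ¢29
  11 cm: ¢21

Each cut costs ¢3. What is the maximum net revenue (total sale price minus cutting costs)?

35

Consider every possible first cut. r[k] is the best of p[i]+r[k−i] over all sellable i≤k, charging 3 whenever i<k.
r[1] = 2
r[2] = max(2+2-3, 8+0) = 8
r[3] = max(2+8-3, 8+2-3, 11+0) = 11
r[4] = max(2+11-3, 8+8-3, 11+2-3, 15+0) = 15
r[5] = max(2+15-3, 8+11-3, 11+8-3, 15+2-3, 10+0) = 16
r[6] = max(2+16-3, 8+15-3, 11+11-3, 15+8-3, 10+2-3, 18+0) = 20
r[7] = max(2+20-3, 8+16-3, 11+15-3, …, 18+2-3, 13+0) = 23
r[8] = max(2+23-3, 8+20-3, 11+16-3, …, 13+2-3, 19+0) = 27
r[9] = max(2+27-3, 8+23-3, 11+20-3, …, 19+2-3, 17+0) = 28
r[10] = max(2+28-3, 8+27-3, 11+23-3, …, 17+2-3, 29+0) = 32
r[11] = max(2+32-3, 8+28-3, 11+27-3, …, 29+2-3, 21+0) = 35
One optimal plan: pieces 4 + 4 + 3 (2 cuts) → ¢41 − ¢6 = ¢35.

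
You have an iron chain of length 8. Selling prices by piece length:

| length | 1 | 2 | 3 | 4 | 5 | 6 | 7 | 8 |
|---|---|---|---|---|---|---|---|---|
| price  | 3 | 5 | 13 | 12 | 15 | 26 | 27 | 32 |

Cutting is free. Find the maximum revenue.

32

Build R[k] bottom-up: R[k] = max over allowed piece i of (p[i] + R[k−i]).
R[1] = 3
R[2] = 6  (first piece 1, then R[1]=3)
R[3] = 13
R[4] = 16  (first piece 1, then R[3]=13)
R[5] = 19  (first piece 1, then R[4]=16)
R[6] = 26  (first piece 3, then R[3]=13)
R[7] = 29  (first piece 1, then R[6]=26)
R[8] = 32  (first piece 1, then R[7]=29)
One optimal cutting: 3 + 3 + 1 + 1 → $13 + $13 + $3 + $3 = $32.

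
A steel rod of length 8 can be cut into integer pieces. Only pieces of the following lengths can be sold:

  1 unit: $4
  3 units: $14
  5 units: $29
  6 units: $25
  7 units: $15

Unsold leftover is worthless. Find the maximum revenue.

43

Build best[k] bottom-up: best[k] = max over allowed piece i of (p[i] + best[k−i]).
best[1] = 4
best[2] = 8  (first piece 1, then best[1]=4)
best[3] = max(4+8, 14+0) = 14
best[4] = max(4+14, 14+4) = 18
best[5] = max(4+18, 14+8, 29+0) = 29
best[6] = max(4+29, 14+14, 29+4, 25+0) = 33
best[7] = max(4+33, 14+18, 29+8, 25+4, 15+0) = 37
best[8] = max(4+37, 14+29, 29+14, 25+8, 15+4) = 43
One optimal cutting: 5 + 3 → $43.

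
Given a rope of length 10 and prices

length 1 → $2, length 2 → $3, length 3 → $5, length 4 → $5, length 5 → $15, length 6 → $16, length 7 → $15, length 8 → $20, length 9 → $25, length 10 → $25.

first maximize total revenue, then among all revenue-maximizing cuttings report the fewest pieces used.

Build r[k] bottom-up: r[k] = max over allowed piece i of (p[i] + r[k−i]).
r[1] = 2
r[2] = max(2+2, 3+0) = 4
r[3] = max(2+4, 3+2, 5+0) = 6
r[4] = max(2+6, 3+4, 5+2, 5+0) = 8
r[5] = max(2+8, 3+6, 5+4, 5+2, 15+0) = 15
r[6] = max(2+15, 3+8, 5+6, 5+4, 15+2, 16+0) = 17
r[7] = max(2+17, 3+15, 5+8, …, 16+2, 15+0) = 19
r[8] = max(2+19, 3+17, 5+15, …, 15+2, 20+0) = 21
r[9] = max(2+21, 3+19, 5+17, …, 20+2, 25+0) = 25
r[10] = max(2+25, 3+21, 5+19, …, 25+2, 25+0) = 30
Maximum revenue is $30.
Now minimize piece count subject to staying optimal: for each k, pieces[k] = 1 + min over i with p[i]+r[k−i]=r[k] of pieces[k−i].
pieces[7] = 3
pieces[8] = 4
pieces[9] = 1
pieces[10] = 2

2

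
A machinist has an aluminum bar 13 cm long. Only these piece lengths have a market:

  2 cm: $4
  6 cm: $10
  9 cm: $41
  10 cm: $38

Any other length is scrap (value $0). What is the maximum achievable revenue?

Build f[k] bottom-up: f[k] = max over allowed piece i of (p[i] + f[k−i]).
f[1] = 0
f[2] = 4
f[3] = 4
f[4] = 8  (first piece 2, then f[2]=4)
f[5] = 8
f[6] = max(4+8, 10+0) = 12
f[7] = max(4+8, 10+0) = 12
f[8] = max(4+12, 10+4) = 16
f[9] = max(4+12, 10+4, 41+0) = 41
f[10] = max(4+16, 10+8, 41+0, 38+0) = 41
f[11] = max(4+41, 10+8, 41+4, 38+0) = 45
f[12] = max(4+41, 10+12, 41+4, 38+4) = 45
f[13] = max(4+45, 10+12, 41+8, 38+4) = 49
One optimal cutting: 9 + 2 + 2 → $49.

49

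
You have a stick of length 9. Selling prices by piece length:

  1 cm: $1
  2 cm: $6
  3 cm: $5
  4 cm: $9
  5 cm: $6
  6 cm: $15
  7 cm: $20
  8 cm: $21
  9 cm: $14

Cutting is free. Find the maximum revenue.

Consider every possible first cut. R[k] is the best of p[i]+R[k−i] over all sellable i≤k.
R[1] = 1
R[2] = max(1+1, 6+0) = 6
R[3] = max(1+6, 6+1, 5+0) = 7
R[4] = max(1+7, 6+6, 5+1, 9+0) = 12
R[5] = max(1+12, 6+7, 5+6, 9+1, 6+0) = 13
R[6] = max(1+13, 6+12, 5+7, 9+6, 6+1, 15+0) = 18
R[7] = max(1+18, 6+13, 5+12, …, 15+1, 20+0) = 20
R[8] = max(1+20, 6+18, 5+13, …, 20+1, 21+0) = 24
R[9] = max(1+24, 6+20, 5+18, …, 21+1, 14+0) = 26
One optimal cutting: 7 + 2 → $20 + $6 = $26.

26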